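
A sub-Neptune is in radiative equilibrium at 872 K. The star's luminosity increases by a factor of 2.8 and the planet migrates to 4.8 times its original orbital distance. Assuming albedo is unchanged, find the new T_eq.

T_eq ∝ L^(1/4) · d^(−1/2).
T′ = 872 × 2.8^(1/4) / 4.8^(1/2) = 515 K.

T_eq ≈ 515 K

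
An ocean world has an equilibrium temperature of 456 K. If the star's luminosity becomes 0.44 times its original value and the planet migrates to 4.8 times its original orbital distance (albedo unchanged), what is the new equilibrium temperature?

T_eq ≈ 170 K

T_eq ∝ L^(1/4) · d^(−1/2).
T′ = 456 × 0.44^(1/4) / 4.8^(1/2) = 170 K.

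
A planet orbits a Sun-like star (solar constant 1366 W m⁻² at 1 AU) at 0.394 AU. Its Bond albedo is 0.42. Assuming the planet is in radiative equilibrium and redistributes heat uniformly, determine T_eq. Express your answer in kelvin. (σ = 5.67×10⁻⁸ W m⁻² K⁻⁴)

T_eq ≈ 387 K

Flux at 0.394 AU: S = 1366/0.394² = 8800 W m⁻².
Energy balance: absorbed = emitted ⇒ πR²·S(1−A) = 4πR²·σT_eq⁴, so T_eq⁴ = S(1−A)/(4σ).
T_eq = [8800 × 0.58 / (4 × 5.67×10⁻⁸)]^(1/4) = (2.25×10¹⁰)^(1/4) = 387 K.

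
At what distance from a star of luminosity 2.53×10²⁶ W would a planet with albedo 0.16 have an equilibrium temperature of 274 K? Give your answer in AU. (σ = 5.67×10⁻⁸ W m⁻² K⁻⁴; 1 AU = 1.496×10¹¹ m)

d ≈ 0.769 AU

From T_eq⁴ = L(1−A)/(16πσd²): d = √[L(1−A)/(16πσT_eq⁴)].
d = √[2.53×10²⁶ × 0.84 / (16π × 5.67×10⁻⁸ × (274)⁴)] = 1.15×10¹¹ m = 0.769 AU.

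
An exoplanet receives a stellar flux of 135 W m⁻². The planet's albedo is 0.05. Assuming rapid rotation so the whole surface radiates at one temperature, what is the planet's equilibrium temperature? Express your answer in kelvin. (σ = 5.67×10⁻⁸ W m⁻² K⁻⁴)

Energy balance: absorbed = emitted ⇒ πR²·S(1−A) = 4πR²·σT_eq⁴, so T_eq⁴ = S(1−A)/(4σ).
T_eq = [135 × 0.95 / (4 × 5.67×10⁻⁸)]^(1/4) = (5.65×10⁸)^(1/4) = 154 K.

T_eq ≈ 154 K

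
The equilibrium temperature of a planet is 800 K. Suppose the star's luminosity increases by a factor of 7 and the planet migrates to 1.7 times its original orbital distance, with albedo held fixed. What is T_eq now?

T_eq ≈ 998 K

T_eq ∝ L^(1/4) · d^(−1/2).
T′ = 800 × 7^(1/4) / 1.7^(1/2) = 998 K.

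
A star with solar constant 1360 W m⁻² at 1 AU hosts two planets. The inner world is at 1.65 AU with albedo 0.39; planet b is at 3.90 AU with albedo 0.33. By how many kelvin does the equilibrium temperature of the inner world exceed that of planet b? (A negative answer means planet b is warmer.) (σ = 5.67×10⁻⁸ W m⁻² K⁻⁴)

T_eq = [S₀(1−A)/(4σd²)]^(1/4), so T ∝ (1−A)^(1/4) / √d.
T₁ = [1360×0.61/(4×5.67×10⁻⁸×1.65²)]^(1/4) = 191.45 K.
T₂ = [1360×0.67/(4×5.67×10⁻⁸×3.90²)]^(1/4) = 127.49 K.

ΔT ≈ 64.0 K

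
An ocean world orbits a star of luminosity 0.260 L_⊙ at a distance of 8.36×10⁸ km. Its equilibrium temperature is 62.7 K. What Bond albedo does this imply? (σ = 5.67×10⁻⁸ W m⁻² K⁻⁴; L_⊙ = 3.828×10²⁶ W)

A ≈ 0.69

d = 8.36×10⁸ km = 8.36×10¹¹ m.
L = 0.260 × 3.828×10²⁶ = 9.95×10²⁵ W.
Flux: S = L/(4πd²) = 9.95×10²⁵/(4π×(8.36×10¹¹)²) = 11.3 W m⁻².
From T_eq⁴ = S(1−A)/(4σ): 1−A = 4σT_eq⁴/S.
1−A = 4 × 5.67×10⁻⁸ × (62.7)⁴ / 11.3 = 0.309.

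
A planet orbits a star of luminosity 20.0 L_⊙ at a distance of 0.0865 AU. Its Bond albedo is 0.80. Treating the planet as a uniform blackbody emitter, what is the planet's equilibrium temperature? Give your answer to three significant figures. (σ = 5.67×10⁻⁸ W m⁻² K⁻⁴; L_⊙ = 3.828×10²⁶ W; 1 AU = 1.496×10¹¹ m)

d = 0.0865 AU = 1.29×10¹⁰ m.
L = 20.0 × 3.828×10²⁶ = 7.66×10²⁷ W.
Flux: S = L/(4πd²) = 7.66×10²⁷/(4π×(1.29×10¹⁰)²) = 3.64×10⁶ W m⁻².
Energy balance: absorbed = emitted ⇒ πR²·S(1−A) = 4πR²·σT_eq⁴, so T_eq⁴ = S(1−A)/(4σ).
T_eq = [3.64×10⁶ × 0.20 / (4 × 5.67×10⁻⁸)]^(1/4) = (3.21×10¹²)^(1/4) = 1340 K.

T_eq ≈ 1340 K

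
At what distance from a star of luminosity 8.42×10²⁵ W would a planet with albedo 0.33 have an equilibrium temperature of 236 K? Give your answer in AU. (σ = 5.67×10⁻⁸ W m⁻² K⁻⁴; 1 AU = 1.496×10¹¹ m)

From T_eq⁴ = L(1−A)/(16πσd²): d = √[L(1−A)/(16πσT_eq⁴)].
d = √[8.42×10²⁵ × 0.67 / (16π × 5.67×10⁻⁸ × (236)⁴)] = 7.99×10¹⁰ m = 0.534 AU.

d ≈ 0.534 AU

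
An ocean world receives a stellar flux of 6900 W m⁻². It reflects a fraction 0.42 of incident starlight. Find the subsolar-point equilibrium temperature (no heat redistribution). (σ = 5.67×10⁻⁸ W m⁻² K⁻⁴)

T_ss ≈ 515 K

At the subsolar point the surface absorbs S(1−A) and emits σT⁴ per unit area — no factor of 4, since only the local patch is in balance.
T = [6900 × 0.58 / 5.67×10⁻⁸]^(1/4) = (7.06×10¹⁰)^(1/4) = 515 K.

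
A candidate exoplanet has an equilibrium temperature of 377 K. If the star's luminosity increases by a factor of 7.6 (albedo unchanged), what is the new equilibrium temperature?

T_eq ∝ L^(1/4) · d^(−1/2).
T′ = 377 × 7.6^(1/4) = 626 K.

T_eq ≈ 626 K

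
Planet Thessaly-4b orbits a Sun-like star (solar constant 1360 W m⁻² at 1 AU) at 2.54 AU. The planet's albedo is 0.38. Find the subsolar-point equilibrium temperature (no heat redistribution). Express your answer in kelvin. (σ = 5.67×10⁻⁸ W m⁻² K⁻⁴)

Flux at 2.54 AU: S = 1360/2.54² = 211 W m⁻².
At the subsolar point the surface absorbs S(1−A) and emits σT⁴ per unit area — no factor of 4, since only the local patch is in balance.
T = [211 × 0.62 / 5.67×10⁻⁸]^(1/4) = (2.31×10⁹)^(1/4) = 219 K.

T_ss ≈ 219 K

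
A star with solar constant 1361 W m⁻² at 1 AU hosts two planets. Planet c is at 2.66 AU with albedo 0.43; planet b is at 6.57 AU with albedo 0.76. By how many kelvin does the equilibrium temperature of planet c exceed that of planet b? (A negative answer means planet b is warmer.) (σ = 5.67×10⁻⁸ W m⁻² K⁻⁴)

T_eq = [S₀(1−A)/(4σd²)]^(1/4), so T ∝ (1−A)^(1/4) / √d.
T₁ = [1361×0.57/(4×5.67×10⁻⁸×2.66²)]^(1/4) = 148.28 K.
T₂ = [1361×0.24/(4×5.67×10⁻⁸×6.57²)]^(1/4) = 76.00 K.

ΔT ≈ 72.3 K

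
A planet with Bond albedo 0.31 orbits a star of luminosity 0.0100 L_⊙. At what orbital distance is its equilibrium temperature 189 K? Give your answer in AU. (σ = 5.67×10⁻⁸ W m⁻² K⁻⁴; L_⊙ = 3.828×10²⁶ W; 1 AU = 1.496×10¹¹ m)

d ≈ 0.180 AU

L = 0.0100 × 3.828×10²⁶ = 3.83×10²⁴ W.
From T_eq⁴ = L(1−A)/(16πσd²): d = √[L(1−A)/(16πσT_eq⁴)].
d = √[3.83×10²⁴ × 0.69 / (16π × 5.67×10⁻⁸ × (189)⁴)] = 2.70×10¹⁰ m = 0.180 AU.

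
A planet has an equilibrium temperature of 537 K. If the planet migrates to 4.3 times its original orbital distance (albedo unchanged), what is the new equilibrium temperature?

T_eq ≈ 259 K

T_eq ∝ L^(1/4) · d^(−1/2).
T′ = 537 / 4.3^(1/2) = 259 K.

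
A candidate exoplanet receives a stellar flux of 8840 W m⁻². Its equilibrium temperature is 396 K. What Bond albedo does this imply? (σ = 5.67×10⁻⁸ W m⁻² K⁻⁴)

From T_eq⁴ = S(1−A)/(4σ): 1−A = 4σT_eq⁴/S.
1−A = 4 × 5.67×10⁻⁸ × (396)⁴ / 8840 = 0.631.

A ≈ 0.37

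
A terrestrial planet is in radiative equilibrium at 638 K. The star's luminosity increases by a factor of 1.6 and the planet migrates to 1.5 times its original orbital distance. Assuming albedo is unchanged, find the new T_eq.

T_eq ∝ L^(1/4) · d^(−1/2).
T′ = 638 × 1.6^(1/4) / 1.5^(1/2) = 586 K.

T_eq ≈ 586 K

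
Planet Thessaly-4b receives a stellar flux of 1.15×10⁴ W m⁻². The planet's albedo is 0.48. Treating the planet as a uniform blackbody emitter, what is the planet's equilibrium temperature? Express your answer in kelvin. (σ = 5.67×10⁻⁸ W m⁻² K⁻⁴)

T_eq ≈ 403 K

Energy balance: absorbed = emitted ⇒ πR²·S(1−A) = 4πR²·σT_eq⁴, so T_eq⁴ = S(1−A)/(4σ).
T_eq = [1.15×10⁴ × 0.52 / (4 × 5.67×10⁻⁸)]^(1/4) = (2.64×10¹⁰)^(1/4) = 403 K.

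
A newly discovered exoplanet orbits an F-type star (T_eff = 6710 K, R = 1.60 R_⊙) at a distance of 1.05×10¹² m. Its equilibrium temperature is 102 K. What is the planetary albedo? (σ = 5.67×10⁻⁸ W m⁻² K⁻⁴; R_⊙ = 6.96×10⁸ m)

A ≈ 0.81

R_⋆ = 1.60 × 6.96×10⁸ = 1.11×10⁹ m.
L = 4πR_⋆²σT_⋆⁴ = 4π(1.11×10⁹)² × 5.67×10⁻⁸ × (6710)⁴ = 1.79×10²⁷ W.
S = L/(4πd²) = 129 W m⁻².
From T_eq⁴ = S(1−A)/(4σ): 1−A = 4σT_eq⁴/S.
1−A = 4 × 5.67×10⁻⁸ × (102)⁴ / 129 = 0.190.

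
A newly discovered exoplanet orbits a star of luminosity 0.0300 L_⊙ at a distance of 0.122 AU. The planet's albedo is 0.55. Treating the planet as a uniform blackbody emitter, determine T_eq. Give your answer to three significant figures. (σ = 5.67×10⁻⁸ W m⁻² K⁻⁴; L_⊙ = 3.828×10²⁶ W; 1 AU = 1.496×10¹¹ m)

T_eq ≈ 272 K

d = 0.122 AU = 1.83×10¹⁰ m.
L = 0.0300 × 3.828×10²⁶ = 1.15×10²⁵ W.
Flux: S = L/(4πd²) = 1.15×10²⁵/(4π×(1.83×10¹⁰)²) = 2740 W m⁻².
Energy balance: absorbed = emitted ⇒ πR²·S(1−A) = 4πR²·σT_eq⁴, so T_eq⁴ = S(1−A)/(4σ).
T_eq = [2740 × 0.45 / (4 × 5.67×10⁻⁸)]^(1/4) = (5.44×10⁹)^(1/4) = 272 K.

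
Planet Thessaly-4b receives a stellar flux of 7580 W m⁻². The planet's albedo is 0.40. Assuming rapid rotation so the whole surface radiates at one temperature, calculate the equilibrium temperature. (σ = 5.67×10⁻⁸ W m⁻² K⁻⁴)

T_eq ≈ 376 K

Energy balance: absorbed = emitted ⇒ πR²·S(1−A) = 4πR²·σT_eq⁴, so T_eq⁴ = S(1−A)/(4σ).
T_eq = [7580 × 0.60 / (4 × 5.67×10⁻⁸)]^(1/4) = (2.01×10¹⁰)^(1/4) = 376 K.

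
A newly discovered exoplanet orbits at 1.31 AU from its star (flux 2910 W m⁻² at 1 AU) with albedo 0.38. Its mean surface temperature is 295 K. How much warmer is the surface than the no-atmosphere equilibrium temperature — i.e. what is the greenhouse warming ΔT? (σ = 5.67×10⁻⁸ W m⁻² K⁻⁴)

ΔT ≈ 34.1 K

S = 2910/1.31² = 1696 W m⁻².
T_eq = [S(1−A)/(4σ)]^(1/4) = [1696×0.62/(4×5.67×10⁻⁸)]^(1/4) = 260.9 K.
ΔT = T_surf − T_eq = 295 − 260.9.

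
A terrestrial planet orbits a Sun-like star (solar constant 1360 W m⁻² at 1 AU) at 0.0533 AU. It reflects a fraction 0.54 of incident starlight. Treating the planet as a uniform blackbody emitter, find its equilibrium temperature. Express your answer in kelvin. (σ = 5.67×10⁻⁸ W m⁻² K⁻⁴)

Flux at 0.0533 AU: S = 1360/0.0533² = 4.79×10⁵ W m⁻².
Energy balance: absorbed = emitted ⇒ πR²·S(1−A) = 4πR²·σT_eq⁴, so T_eq⁴ = S(1−A)/(4σ).
T_eq = [4.79×10⁵ × 0.46 / (4 × 5.67×10⁻⁸)]^(1/4) = (9.71×10¹¹)^(1/4) = 993 K.

T_eq ≈ 993 K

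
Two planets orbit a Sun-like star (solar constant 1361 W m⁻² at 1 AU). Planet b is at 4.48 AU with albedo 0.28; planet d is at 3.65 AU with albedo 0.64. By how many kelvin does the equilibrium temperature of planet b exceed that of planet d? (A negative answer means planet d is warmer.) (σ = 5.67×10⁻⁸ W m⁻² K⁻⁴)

T_eq = [S₀(1−A)/(4σd²)]^(1/4), so T ∝ (1−A)^(1/4) / √d.
T₁ = [1361×0.72/(4×5.67×10⁻⁸×4.48²)]^(1/4) = 121.13 K.
T₂ = [1361×0.36/(4×5.67×10⁻⁸×3.65²)]^(1/4) = 112.85 K.

ΔT ≈ 8.3 K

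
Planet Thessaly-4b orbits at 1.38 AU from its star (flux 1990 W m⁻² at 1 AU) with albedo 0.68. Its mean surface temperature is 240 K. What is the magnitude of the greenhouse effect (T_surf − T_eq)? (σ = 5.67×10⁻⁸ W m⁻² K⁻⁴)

S = 1990/1.38² = 1045 W m⁻².
T_eq = [S(1−A)/(4σ)]^(1/4) = [1045×0.32/(4×5.67×10⁻⁸)]^(1/4) = 196.0 K.
ΔT = T_surf − T_eq = 240 − 196.0.

ΔT ≈ 44.0 K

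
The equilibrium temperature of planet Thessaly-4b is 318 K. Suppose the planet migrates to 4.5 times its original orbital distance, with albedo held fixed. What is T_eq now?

T_eq ≈ 150 K

T_eq ∝ L^(1/4) · d^(−1/2).
T′ = 318 / 4.5^(1/2) = 150 K.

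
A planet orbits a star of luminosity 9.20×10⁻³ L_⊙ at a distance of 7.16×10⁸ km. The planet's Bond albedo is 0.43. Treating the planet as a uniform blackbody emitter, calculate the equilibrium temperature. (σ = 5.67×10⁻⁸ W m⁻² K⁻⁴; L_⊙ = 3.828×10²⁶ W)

d = 7.16×10⁸ km = 7.16×10¹¹ m.
L = 9.20×10⁻³ × 3.828×10²⁶ = 3.52×10²⁴ W.
Flux: S = L/(4πd²) = 3.52×10²⁴/(4π×(7.16×10¹¹)²) = 0.547 W m⁻².
Energy balance: absorbed = emitted ⇒ πR²·S(1−A) = 4πR²·σT_eq⁴, so T_eq⁴ = S(1−A)/(4σ).
T_eq = [0.547 × 0.57 / (4 × 5.67×10⁻⁸)]^(1/4) = (1.37×10⁶)^(1/4) = 34.2 K.

T_eq ≈ 34.2 K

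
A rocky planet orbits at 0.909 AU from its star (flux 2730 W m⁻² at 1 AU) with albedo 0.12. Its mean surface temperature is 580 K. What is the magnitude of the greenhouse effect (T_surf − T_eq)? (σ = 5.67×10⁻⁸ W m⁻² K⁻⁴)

ΔT ≈ 243.5 K

S = 2730/0.909² = 3304 W m⁻².
T_eq = [S(1−A)/(4σ)]^(1/4) = [3304×0.88/(4×5.67×10⁻⁸)]^(1/4) = 336.5 K.
ΔT = T_surf − T_eq = 580 − 336.5.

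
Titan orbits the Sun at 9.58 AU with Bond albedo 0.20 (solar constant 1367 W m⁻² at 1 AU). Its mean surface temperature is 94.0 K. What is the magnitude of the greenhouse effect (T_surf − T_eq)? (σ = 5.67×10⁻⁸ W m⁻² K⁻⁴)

S = 1367/9.58² = 14.89 W m⁻².
T_eq = [S(1−A)/(4σ)]^(1/4) = [14.89×0.80/(4×5.67×10⁻⁸)]^(1/4) = 85.1 K.
ΔT = T_surf − T_eq = 94 − 85.1.

ΔT ≈ 8.9 K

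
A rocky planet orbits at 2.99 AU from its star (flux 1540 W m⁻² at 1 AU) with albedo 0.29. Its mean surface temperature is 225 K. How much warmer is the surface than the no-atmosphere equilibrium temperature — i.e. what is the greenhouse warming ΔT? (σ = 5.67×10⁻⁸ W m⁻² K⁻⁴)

S = 1540/2.99² = 172.3 W m⁻².
T_eq = [S(1−A)/(4σ)]^(1/4) = [172.3×0.71/(4×5.67×10⁻⁸)]^(1/4) = 152.4 K.
ΔT = T_surf − T_eq = 225 − 152.4.

ΔT ≈ 72.6 K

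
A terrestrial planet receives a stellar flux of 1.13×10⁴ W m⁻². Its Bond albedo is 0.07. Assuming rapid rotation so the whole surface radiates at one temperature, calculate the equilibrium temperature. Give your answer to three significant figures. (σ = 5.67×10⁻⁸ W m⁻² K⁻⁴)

Energy balance: absorbed = emitted ⇒ πR²·S(1−A) = 4πR²·σT_eq⁴, so T_eq⁴ = S(1−A)/(4σ).
T_eq = [1.13×10⁴ × 0.93 / (4 × 5.67×10⁻⁸)]^(1/4) = (4.63×10¹⁰)^(1/4) = 464 K.

T_eq ≈ 464 K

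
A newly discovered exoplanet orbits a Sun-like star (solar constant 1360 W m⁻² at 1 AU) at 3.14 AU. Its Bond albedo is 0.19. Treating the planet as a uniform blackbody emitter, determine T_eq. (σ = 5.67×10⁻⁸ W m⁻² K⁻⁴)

T_eq ≈ 149 K

Flux at 3.14 AU: S = 1360/3.14² = 138 W m⁻².
Energy balance: absorbed = emitted ⇒ πR²·S(1−A) = 4πR²·σT_eq⁴, so T_eq⁴ = S(1−A)/(4σ).
T_eq = [138 × 0.81 / (4 × 5.67×10⁻⁸)]^(1/4) = (4.93×10⁸)^(1/4) = 149 K.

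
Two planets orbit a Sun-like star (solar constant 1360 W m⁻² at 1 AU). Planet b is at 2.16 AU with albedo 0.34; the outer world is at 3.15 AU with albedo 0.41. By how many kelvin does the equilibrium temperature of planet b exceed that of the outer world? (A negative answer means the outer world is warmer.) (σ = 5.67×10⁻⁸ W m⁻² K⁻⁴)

ΔT ≈ 33.2 K

T_eq = [S₀(1−A)/(4σd²)]^(1/4), so T ∝ (1−A)^(1/4) / √d.
T₁ = [1360×0.66/(4×5.67×10⁻⁸×2.16²)]^(1/4) = 170.66 K.
T₂ = [1360×0.59/(4×5.67×10⁻⁸×3.15²)]^(1/4) = 137.41 K.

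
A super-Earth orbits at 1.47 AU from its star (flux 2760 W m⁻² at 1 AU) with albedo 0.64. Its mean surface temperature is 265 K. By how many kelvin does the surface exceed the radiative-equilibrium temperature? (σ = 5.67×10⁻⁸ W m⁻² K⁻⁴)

S = 2760/1.47² = 1277 W m⁻².
T_eq = [S(1−A)/(4σ)]^(1/4) = [1277×0.36/(4×5.67×10⁻⁸)]^(1/4) = 212.2 K.
ΔT = T_surf − T_eq = 265 − 212.2.

ΔT ≈ 52.8 K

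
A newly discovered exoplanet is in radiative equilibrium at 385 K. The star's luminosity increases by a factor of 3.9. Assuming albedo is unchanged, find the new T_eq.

T_eq ≈ 541 K

T_eq ∝ L^(1/4) · d^(−1/2).
T′ = 385 × 3.9^(1/4) = 541 K.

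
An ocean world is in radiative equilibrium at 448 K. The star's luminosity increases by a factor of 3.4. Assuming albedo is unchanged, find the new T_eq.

T_eq ∝ L^(1/4) · d^(−1/2).
T′ = 448 × 3.4^(1/4) = 608 K.

T_eq ≈ 608 K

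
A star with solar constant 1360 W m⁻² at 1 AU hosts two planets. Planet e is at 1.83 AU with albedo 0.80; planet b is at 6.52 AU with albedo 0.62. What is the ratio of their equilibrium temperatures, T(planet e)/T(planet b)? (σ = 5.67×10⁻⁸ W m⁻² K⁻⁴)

T_eq = [S₀(1−A)/(4σd²)]^(1/4), so T ∝ (1−A)^(1/4) / √d.
T₁ = [1360×0.20/(4×5.67×10⁻⁸×1.83²)]^(1/4) = 137.56 K.
T₂ = [1360×0.38/(4×5.67×10⁻⁸×6.52²)]^(1/4) = 85.56 K.

T₁/T₂ ≈ 1.608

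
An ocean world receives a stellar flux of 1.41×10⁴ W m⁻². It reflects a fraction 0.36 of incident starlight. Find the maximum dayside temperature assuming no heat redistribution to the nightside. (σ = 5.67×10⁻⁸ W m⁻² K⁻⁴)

T_ss ≈ 632 K

With no redistribution each surface element balances locally: S(1−A) = σT⁴.
T = [1.41×10⁴ × 0.64 / 5.67×10⁻⁸]^(1/4) = (1.59×10¹¹)^(1/4) = 632 K.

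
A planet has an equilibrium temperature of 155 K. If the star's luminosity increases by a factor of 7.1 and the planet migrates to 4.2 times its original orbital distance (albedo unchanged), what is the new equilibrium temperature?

T_eq ≈ 123 K

T_eq ∝ L^(1/4) · d^(−1/2).
T′ = 155 × 7.1^(1/4) / 4.2^(1/2) = 123 K.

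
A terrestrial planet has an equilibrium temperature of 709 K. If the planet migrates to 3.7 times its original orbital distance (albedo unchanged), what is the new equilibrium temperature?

T_eq ≈ 369 K

T_eq ∝ L^(1/4) · d^(−1/2).
T′ = 709 / 3.7^(1/2) = 369 K.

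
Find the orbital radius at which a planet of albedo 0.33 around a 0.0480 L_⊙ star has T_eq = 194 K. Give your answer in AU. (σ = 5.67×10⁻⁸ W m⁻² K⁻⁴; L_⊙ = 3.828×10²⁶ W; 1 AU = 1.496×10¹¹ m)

L = 0.0480 × 3.828×10²⁶ = 1.84×10²⁵ W.
From T_eq⁴ = L(1−A)/(16πσd²): d = √[L(1−A)/(16πσT_eq⁴)].
d = √[1.84×10²⁵ × 0.67 / (16π × 5.67×10⁻⁸ × (194)⁴)] = 5.52×10¹⁰ m = 0.369 AU.

d ≈ 0.369 AU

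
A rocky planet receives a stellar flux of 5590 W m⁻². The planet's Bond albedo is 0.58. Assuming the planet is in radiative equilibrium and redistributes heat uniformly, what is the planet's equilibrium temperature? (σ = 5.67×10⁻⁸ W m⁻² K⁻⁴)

Energy balance: absorbed = emitted ⇒ πR²·S(1−A) = 4πR²·σT_eq⁴, so T_eq⁴ = S(1−A)/(4σ).
T_eq = [5590 × 0.42 / (4 × 5.67×10⁻⁸)]^(1/4) = (1.04×10¹⁰)^(1/4) = 319 K.

T_eq ≈ 319 K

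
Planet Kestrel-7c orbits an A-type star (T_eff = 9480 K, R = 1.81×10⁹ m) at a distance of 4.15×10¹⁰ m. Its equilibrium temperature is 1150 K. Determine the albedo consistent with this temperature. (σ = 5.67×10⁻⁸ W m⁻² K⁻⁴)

L = 4πR_⋆²σT_⋆⁴ = 4π(1.81×10⁹)² × 5.67×10⁻⁸ × (9480)⁴ = 1.89×10²⁸ W.
S = L/(4πd²) = 8.71×10⁵ W m⁻².
From T_eq⁴ = S(1−A)/(4σ): 1−A = 4σT_eq⁴/S.
1−A = 4 × 5.67×10⁻⁸ × (1150)⁴ / 8.71×10⁵ = 0.455.

A ≈ 0.54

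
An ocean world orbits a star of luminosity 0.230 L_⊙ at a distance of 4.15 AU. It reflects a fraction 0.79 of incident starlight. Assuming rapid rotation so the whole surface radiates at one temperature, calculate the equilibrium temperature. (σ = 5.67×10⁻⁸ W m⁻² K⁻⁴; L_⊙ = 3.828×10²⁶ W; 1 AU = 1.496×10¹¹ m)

d = 4.15 AU = 6.21×10¹¹ m.
L = 0.230 × 3.828×10²⁶ = 8.80×10²⁵ W.
Flux: S = L/(4πd²) = 8.80×10²⁵/(4π×(6.21×10¹¹)²) = 18.2 W m⁻².
Energy balance: absorbed = emitted ⇒ πR²·S(1−A) = 4πR²·σT_eq⁴, so T_eq⁴ = S(1−A)/(4σ).
T_eq = [18.2 × 0.21 / (4 × 5.67×10⁻⁸)]^(1/4) = (1.68×10⁷)^(1/4) = 64.1 K.

T_eq ≈ 64.1 K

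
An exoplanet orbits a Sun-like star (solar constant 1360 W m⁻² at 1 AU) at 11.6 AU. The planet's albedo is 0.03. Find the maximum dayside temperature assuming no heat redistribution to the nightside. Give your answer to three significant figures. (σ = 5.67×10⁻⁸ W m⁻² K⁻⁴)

T_ss ≈ 115 K

Flux at 11.6 AU: S = 1360/11.6² = 10.1 W m⁻².
With no redistribution each surface element balances locally: S(1−A) = σT⁴.
T = [10.1 × 0.97 / 5.67×10⁻⁸]^(1/4) = (1.73×10⁸)^(1/4) = 115 K.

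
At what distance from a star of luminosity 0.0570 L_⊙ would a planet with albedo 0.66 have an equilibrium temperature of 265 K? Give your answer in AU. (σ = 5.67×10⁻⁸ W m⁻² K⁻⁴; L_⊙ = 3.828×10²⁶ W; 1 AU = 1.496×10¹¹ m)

L = 0.0570 × 3.828×10²⁶ = 2.18×10²⁵ W.
From T_eq⁴ = L(1−A)/(16πσd²): d = √[L(1−A)/(16πσT_eq⁴)].
d = √[2.18×10²⁵ × 0.34 / (16π × 5.67×10⁻⁸ × (265)⁴)] = 2.30×10¹⁰ m = 0.154 AU.

d ≈ 0.154 AU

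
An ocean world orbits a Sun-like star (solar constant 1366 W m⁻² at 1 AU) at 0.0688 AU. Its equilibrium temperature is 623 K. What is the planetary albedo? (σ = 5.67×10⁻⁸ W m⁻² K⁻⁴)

A ≈ 0.88

Flux at 0.0688 AU: S = 1366/0.0688² = 2.89×10⁵ W m⁻².
From T_eq⁴ = S(1−A)/(4σ): 1−A = 4σT_eq⁴/S.
1−A = 4 × 5.67×10⁻⁸ × (623)⁴ / 2.89×10⁵ = 0.118.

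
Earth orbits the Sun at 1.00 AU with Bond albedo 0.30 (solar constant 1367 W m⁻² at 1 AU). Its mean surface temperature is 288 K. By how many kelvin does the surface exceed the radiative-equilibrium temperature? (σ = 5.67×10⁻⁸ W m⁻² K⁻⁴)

S = 1367/1.00² = 1367 W m⁻².
T_eq = [S(1−A)/(4σ)]^(1/4) = [1367×0.70/(4×5.67×10⁻⁸)]^(1/4) = 254.9 K.
ΔT = T_surf − T_eq = 288 − 254.9.

ΔT ≈ 33.1 K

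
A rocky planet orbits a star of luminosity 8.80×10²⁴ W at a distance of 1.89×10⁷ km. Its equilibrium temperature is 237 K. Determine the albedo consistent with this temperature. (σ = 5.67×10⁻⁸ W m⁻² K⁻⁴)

A ≈ 0.64

d = 1.89×10⁷ km = 1.89×10¹⁰ m.
Flux: S = L/(4πd²) = 8.80×10²⁴/(4π×(1.89×10¹⁰)²) = 1960 W m⁻².
From T_eq⁴ = S(1−A)/(4σ): 1−A = 4σT_eq⁴/S.
1−A = 4 × 5.67×10⁻⁸ × (237)⁴ / 1960 = 0.365.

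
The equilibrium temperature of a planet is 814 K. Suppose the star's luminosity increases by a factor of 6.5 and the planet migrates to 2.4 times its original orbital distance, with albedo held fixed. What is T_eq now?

T_eq ∝ L^(1/4) · d^(−1/2).
T′ = 814 × 6.5^(1/4) / 2.4^(1/2) = 839 K.

T_eq ≈ 839 K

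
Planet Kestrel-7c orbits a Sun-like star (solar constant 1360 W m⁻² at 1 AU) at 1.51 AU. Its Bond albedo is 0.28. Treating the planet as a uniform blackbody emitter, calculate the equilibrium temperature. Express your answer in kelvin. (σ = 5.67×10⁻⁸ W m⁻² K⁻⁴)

T_eq ≈ 209 K

Flux at 1.51 AU: S = 1360/1.51² = 596 W m⁻².
Energy balance: absorbed = emitted ⇒ πR²·S(1−A) = 4πR²·σT_eq⁴, so T_eq⁴ = S(1−A)/(4σ).
T_eq = [596 × 0.72 / (4 × 5.67×10⁻⁸)]^(1/4) = (1.89×10⁹)^(1/4) = 209 K.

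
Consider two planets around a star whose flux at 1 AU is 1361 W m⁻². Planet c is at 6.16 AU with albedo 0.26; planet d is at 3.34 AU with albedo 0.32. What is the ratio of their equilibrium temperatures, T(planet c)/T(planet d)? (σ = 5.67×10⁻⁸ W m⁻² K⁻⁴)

T₁/T₂ ≈ 0.752

T_eq = [S₀(1−A)/(4σd²)]^(1/4), so T ∝ (1−A)^(1/4) / √d.
T₁ = [1361×0.74/(4×5.67×10⁻⁸×6.16²)]^(1/4) = 104.01 K.
T₂ = [1361×0.68/(4×5.67×10⁻⁸×3.34²)]^(1/4) = 138.30 K.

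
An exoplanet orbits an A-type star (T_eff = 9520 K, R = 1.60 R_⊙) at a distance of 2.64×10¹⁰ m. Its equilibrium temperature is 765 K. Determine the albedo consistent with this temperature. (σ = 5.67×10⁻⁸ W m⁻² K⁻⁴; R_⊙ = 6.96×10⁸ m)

R_⋆ = 1.60 × 6.96×10⁸ = 1.11×10⁹ m.
L = 4πR_⋆²σT_⋆⁴ = 4π(1.11×10⁹)² × 5.67×10⁻⁸ × (9520)⁴ = 7.26×10²⁷ W.
S = L/(4πd²) = 8.29×10⁵ W m⁻².
From T_eq⁴ = S(1−A)/(4σ): 1−A = 4σT_eq⁴/S.
1−A = 4 × 5.67×10⁻⁸ × (765)⁴ / 8.29×10⁵ = 0.094.

A ≈ 0.91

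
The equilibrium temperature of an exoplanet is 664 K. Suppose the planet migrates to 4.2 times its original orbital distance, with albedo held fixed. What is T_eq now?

T_eq ≈ 324 K

T_eq ∝ L^(1/4) · d^(−1/2).
T′ = 664 / 4.2^(1/2) = 324 K.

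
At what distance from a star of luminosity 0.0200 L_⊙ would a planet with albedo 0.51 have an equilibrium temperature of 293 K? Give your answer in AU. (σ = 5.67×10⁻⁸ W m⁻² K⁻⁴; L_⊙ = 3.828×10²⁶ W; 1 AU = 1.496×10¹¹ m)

d ≈ 0.0893 AU

L = 0.0200 × 3.828×10²⁶ = 7.66×10²⁴ W.
From T_eq⁴ = L(1−A)/(16πσd²): d = √[L(1−A)/(16πσT_eq⁴)].
d = √[7.66×10²⁴ × 0.49 / (16π × 5.67×10⁻⁸ × (293)⁴)] = 1.34×10¹⁰ m = 0.0893 AU.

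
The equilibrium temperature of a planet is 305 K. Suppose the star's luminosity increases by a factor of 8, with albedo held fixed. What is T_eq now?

T_eq ≈ 513 K

T_eq ∝ L^(1/4) · d^(−1/2).
T′ = 305 × 8^(1/4) = 513 K.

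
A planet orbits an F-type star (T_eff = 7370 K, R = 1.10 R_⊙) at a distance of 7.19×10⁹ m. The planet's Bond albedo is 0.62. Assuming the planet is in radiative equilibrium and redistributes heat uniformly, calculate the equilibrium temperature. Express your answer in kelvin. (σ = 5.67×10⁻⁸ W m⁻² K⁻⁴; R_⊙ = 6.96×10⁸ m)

T_eq ≈ 1340 K

R_⋆ = 1.10 × 6.96×10⁸ = 7.66×10⁸ m.
L = 4πR_⋆²σT_⋆⁴ = 4π(7.66×10⁸)² × 5.67×10⁻⁸ × (7370)⁴ = 1.23×10²⁷ W.
S = L/(4πd²) = 1.90×10⁶ W m⁻².
Energy balance: absorbed = emitted ⇒ πR²·S(1−A) = 4πR²·σT_eq⁴, so T_eq⁴ = S(1−A)/(4σ).
T_eq = [1.90×10⁶ × 0.38 / (4 × 5.67×10⁻⁸)]^(1/4) = (3.18×10¹²)^(1/4) = 1340 K.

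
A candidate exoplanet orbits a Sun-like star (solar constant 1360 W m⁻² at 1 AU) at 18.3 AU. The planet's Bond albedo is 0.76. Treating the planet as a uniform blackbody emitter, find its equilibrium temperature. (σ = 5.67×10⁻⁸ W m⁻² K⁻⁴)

Flux at 18.3 AU: S = 1360/18.3² = 4.06 W m⁻².
Energy balance: absorbed = emitted ⇒ πR²·S(1−A) = 4πR²·σT_eq⁴, so T_eq⁴ = S(1−A)/(4σ).
T_eq = [4.06 × 0.24 / (4 × 5.67×10⁻⁸)]^(1/4) = (4.30×10⁶)^(1/4) = 45.5 K.

T_eq ≈ 45.5 K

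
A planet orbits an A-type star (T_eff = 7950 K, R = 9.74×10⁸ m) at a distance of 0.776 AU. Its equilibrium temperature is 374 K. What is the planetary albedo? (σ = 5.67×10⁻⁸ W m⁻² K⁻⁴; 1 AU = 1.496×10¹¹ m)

A ≈ 0.72

d = 0.776 AU = 1.16×10¹¹ m.
L = 4πR_⋆²σT_⋆⁴ = 4π(9.74×10⁸)² × 5.67×10⁻⁸ × (7950)⁴ = 2.70×10²⁷ W.
S = L/(4πd²) = 1.59×10⁴ W m⁻².
From T_eq⁴ = S(1−A)/(4σ): 1−A = 4σT_eq⁴/S.
1−A = 4 × 5.67×10⁻⁸ × (374)⁴ / 1.59×10⁴ = 0.278.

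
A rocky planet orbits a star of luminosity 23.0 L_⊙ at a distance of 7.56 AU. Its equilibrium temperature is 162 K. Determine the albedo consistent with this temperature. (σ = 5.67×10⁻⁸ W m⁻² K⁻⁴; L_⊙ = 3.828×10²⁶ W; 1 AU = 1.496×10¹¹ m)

A ≈ 0.71

d = 7.56 AU = 1.13×10¹² m.
L = 23.0 × 3.828×10²⁶ = 8.80×10²⁷ W.
Flux: S = L/(4πd²) = 8.80×10²⁷/(4π×(1.13×10¹²)²) = 548 W m⁻².
From T_eq⁴ = S(1−A)/(4σ): 1−A = 4σT_eq⁴/S.
1−A = 4 × 5.67×10⁻⁸ × (162)⁴ / 548 = 0.285.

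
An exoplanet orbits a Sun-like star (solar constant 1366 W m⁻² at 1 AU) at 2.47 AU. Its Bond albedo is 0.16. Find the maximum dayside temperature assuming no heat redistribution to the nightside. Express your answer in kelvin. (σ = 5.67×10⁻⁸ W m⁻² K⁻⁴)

T_ss ≈ 240 K

Flux at 2.47 AU: S = 1366/2.47² = 224 W m⁻².
With no redistribution each surface element balances locally: S(1−A) = σT⁴.
T = [224 × 0.84 / 5.67×10⁻⁸]^(1/4) = (3.32×10⁹)^(1/4) = 240 K.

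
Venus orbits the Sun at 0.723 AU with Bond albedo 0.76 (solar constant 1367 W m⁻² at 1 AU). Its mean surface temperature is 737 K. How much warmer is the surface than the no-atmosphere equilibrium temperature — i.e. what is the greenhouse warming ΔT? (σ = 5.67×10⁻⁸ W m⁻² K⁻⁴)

ΔT ≈ 507.6 K

S = 1367/0.723² = 2615 W m⁻².
T_eq = [S(1−A)/(4σ)]^(1/4) = [2615×0.24/(4×5.67×10⁻⁸)]^(1/4) = 229.4 K.
ΔT = T_surf − T_eq = 737 − 229.4.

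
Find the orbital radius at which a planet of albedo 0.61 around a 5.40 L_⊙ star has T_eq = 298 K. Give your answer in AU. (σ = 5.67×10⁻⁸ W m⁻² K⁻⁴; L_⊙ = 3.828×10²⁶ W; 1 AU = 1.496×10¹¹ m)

L = 5.40 × 3.828×10²⁶ = 2.07×10²⁷ W.
From T_eq⁴ = L(1−A)/(16πσd²): d = √[L(1−A)/(16πσT_eq⁴)].
d = √[2.07×10²⁷ × 0.39 / (16π × 5.67×10⁻⁸ × (298)⁴)] = 1.89×10¹¹ m = 1.27 AU.

d ≈ 1.27 AU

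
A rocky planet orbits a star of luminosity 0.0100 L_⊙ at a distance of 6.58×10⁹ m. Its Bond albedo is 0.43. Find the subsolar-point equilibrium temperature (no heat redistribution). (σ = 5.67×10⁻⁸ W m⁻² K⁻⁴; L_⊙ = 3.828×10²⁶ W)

T_ss ≈ 516 K

L = 0.0100 × 3.828×10²⁶ = 3.83×10²⁴ W.
Flux: S = L/(4πd²) = 3.83×10²⁴/(4π×(6.58×10⁹)²) = 7040 W m⁻².
At the subsolar point the surface absorbs S(1−A) and emits σT⁴ per unit area — no factor of 4, since only the local patch is in balance.
T = [7040 × 0.57 / 5.67×10⁻⁸]^(1/4) = (7.07×10¹⁰)^(1/4) = 516 K.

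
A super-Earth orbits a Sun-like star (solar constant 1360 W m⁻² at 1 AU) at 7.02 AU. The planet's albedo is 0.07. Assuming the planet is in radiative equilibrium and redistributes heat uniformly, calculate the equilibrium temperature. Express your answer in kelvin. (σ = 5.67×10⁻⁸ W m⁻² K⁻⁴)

T_eq ≈ 103 K

Flux at 7.02 AU: S = 1360/7.02² = 27.6 W m⁻².
Energy balance: absorbed = emitted ⇒ πR²·S(1−A) = 4πR²·σT_eq⁴, so T_eq⁴ = S(1−A)/(4σ).
T_eq = [27.6 × 0.93 / (4 × 5.67×10⁻⁸)]^(1/4) = (1.13×10⁸)^(1/4) = 103 K.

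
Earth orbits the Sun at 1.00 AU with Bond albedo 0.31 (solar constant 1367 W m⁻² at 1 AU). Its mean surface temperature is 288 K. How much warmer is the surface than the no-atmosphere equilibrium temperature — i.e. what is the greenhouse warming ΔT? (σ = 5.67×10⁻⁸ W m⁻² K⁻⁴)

S = 1367/1.00² = 1367 W m⁻².
T_eq = [S(1−A)/(4σ)]^(1/4) = [1367×0.69/(4×5.67×10⁻⁸)]^(1/4) = 253.9 K.
ΔT = T_surf − T_eq = 288 − 253.9.

ΔT ≈ 34.1 K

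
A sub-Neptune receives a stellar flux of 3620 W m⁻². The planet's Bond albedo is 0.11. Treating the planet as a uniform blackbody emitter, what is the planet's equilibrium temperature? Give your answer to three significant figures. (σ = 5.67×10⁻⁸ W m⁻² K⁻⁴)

T_eq ≈ 345 K

Energy balance: absorbed = emitted ⇒ πR²·S(1−A) = 4πR²·σT_eq⁴, so T_eq⁴ = S(1−A)/(4σ).
T_eq = [3620 × 0.89 / (4 × 5.67×10⁻⁸)]^(1/4) = (1.42×10¹⁰)^(1/4) = 345 K.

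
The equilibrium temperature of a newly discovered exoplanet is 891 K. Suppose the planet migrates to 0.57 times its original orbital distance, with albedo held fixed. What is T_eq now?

T_eq ≈ 1180 K

T_eq ∝ L^(1/4) · d^(−1/2).
T′ = 891 / 0.57^(1/2) = 1180 K.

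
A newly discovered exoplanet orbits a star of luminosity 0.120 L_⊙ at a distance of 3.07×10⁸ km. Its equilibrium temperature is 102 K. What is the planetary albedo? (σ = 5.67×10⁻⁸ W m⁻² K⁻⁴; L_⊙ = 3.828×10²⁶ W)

A ≈ 0.37

d = 3.07×10⁸ km = 3.07×10¹¹ m.
L = 0.120 × 3.828×10²⁶ = 4.59×10²⁵ W.
Flux: S = L/(4πd²) = 4.59×10²⁵/(4π×(3.07×10¹¹)²) = 38.8 W m⁻².
From T_eq⁴ = S(1−A)/(4σ): 1−A = 4σT_eq⁴/S.
1−A = 4 × 5.67×10⁻⁸ × (102)⁴ / 38.8 = 0.633.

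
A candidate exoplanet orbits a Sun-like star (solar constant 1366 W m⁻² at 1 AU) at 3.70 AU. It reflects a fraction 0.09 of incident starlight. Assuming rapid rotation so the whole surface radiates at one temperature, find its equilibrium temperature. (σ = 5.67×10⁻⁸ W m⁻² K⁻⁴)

Flux at 3.70 AU: S = 1366/3.70² = 99.8 W m⁻².
Energy balance: absorbed = emitted ⇒ πR²·S(1−A) = 4πR²·σT_eq⁴, so T_eq⁴ = S(1−A)/(4σ).
T_eq = [99.8 × 0.91 / (4 × 5.67×10⁻⁸)]^(1/4) = (4.00×10⁸)^(1/4) = 141 K.

T_eq ≈ 141 K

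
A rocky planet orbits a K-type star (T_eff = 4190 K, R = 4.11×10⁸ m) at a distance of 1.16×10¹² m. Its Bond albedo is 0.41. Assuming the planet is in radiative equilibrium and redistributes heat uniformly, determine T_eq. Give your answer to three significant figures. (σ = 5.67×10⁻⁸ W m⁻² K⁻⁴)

T_eq ≈ 48.9 K

L = 4πR_⋆²σT_⋆⁴ = 4π(4.11×10⁸)² × 5.67×10⁻⁸ × (4190)⁴ = 3.71×10²⁵ W.
S = L/(4πd²) = 2.19 W m⁻².
Energy balance: absorbed = emitted ⇒ πR²·S(1−A) = 4πR²·σT_eq⁴, so T_eq⁴ = S(1−A)/(4σ).
T_eq = [2.19 × 0.59 / (4 × 5.67×10⁻⁸)]^(1/4) = (5.71×10⁶)^(1/4) = 48.9 K.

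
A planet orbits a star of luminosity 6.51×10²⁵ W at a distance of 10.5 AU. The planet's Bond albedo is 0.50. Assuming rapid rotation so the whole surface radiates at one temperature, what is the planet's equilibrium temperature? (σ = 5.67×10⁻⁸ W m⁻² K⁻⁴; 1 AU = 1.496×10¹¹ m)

T_eq ≈ 46.4 K

d = 10.5 AU = 1.57×10¹² m.
Flux: S = L/(4πd²) = 6.51×10²⁵/(4π×(1.57×10¹²)²) = 2.10 W m⁻².
Energy balance: absorbed = emitted ⇒ πR²·S(1−A) = 4πR²·σT_eq⁴, so T_eq⁴ = S(1−A)/(4σ).
T_eq = [2.10 × 0.50 / (4 × 5.67×10⁻⁸)]^(1/4) = (4.63×10⁶)^(1/4) = 46.4 K.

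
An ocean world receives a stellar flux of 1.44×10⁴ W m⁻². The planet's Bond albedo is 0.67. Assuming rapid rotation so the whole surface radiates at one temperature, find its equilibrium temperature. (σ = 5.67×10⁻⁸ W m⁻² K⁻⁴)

Energy balance: absorbed = emitted ⇒ πR²·S(1−A) = 4πR²·σT_eq⁴, so T_eq⁴ = S(1−A)/(4σ).
T_eq = [1.44×10⁴ × 0.33 / (4 × 5.67×10⁻⁸)]^(1/4) = (2.10×10¹⁰)^(1/4) = 380 K.

T_eq ≈ 380 K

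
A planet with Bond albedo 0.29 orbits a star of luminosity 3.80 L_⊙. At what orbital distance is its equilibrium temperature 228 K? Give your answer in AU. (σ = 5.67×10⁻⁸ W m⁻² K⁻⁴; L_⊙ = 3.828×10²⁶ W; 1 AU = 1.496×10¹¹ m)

L = 3.80 × 3.828×10²⁶ = 1.45×10²⁷ W.
From T_eq⁴ = L(1−A)/(16πσd²): d = √[L(1−A)/(16πσT_eq⁴)].
d = √[1.45×10²⁷ × 0.71 / (16π × 5.67×10⁻⁸ × (228)⁴)] = 3.66×10¹¹ m = 2.45 AU.

d ≈ 2.45 AU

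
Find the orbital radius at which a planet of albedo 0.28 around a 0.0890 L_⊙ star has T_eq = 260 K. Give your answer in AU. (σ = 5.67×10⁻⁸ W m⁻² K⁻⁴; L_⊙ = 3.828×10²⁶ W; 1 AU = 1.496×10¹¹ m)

d ≈ 0.290 AU

L = 0.0890 × 3.828×10²⁶ = 3.41×10²⁵ W.
From T_eq⁴ = L(1−A)/(16πσd²): d = √[L(1−A)/(16πσT_eq⁴)].
d = √[3.41×10²⁵ × 0.72 / (16π × 5.67×10⁻⁸ × (260)⁴)] = 4.34×10¹⁰ m = 0.290 AU.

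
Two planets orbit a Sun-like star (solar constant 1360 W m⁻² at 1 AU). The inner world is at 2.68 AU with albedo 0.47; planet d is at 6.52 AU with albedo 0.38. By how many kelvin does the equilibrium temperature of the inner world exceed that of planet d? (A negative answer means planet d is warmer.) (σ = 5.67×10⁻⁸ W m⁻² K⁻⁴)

ΔT ≈ 48.3 K

T_eq = [S₀(1−A)/(4σd²)]^(1/4), so T ∝ (1−A)^(1/4) / √d.
T₁ = [1360×0.53/(4×5.67×10⁻⁸×2.68²)]^(1/4) = 145.04 K.
T₂ = [1360×0.62/(4×5.67×10⁻⁸×6.52²)]^(1/4) = 96.70 K.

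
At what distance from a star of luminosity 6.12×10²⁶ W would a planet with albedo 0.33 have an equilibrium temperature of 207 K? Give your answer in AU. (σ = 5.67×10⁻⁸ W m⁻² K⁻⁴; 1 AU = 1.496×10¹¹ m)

d ≈ 1.87 AU

From T_eq⁴ = L(1−A)/(16πσd²): d = √[L(1−A)/(16πσT_eq⁴)].
d = √[6.12×10²⁶ × 0.67 / (16π × 5.67×10⁻⁸ × (207)⁴)] = 2.80×10¹¹ m = 1.87 AU.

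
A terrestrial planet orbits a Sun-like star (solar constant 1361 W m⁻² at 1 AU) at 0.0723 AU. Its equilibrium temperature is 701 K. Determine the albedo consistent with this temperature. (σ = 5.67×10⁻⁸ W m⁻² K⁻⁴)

A ≈ 0.79

Flux at 0.0723 AU: S = 1361/0.0723² = 2.60×10⁵ W m⁻².
From T_eq⁴ = S(1−A)/(4σ): 1−A = 4σT_eq⁴/S.
1−A = 4 × 5.67×10⁻⁸ × (701)⁴ / 2.60×10⁵ = 0.210.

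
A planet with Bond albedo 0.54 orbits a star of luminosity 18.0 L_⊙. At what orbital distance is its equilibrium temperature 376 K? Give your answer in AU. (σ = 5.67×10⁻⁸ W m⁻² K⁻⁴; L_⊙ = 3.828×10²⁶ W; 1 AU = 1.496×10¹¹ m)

d ≈ 1.58 AU

L = 18.0 × 3.828×10²⁶ = 6.89×10²⁷ W.
From T_eq⁴ = L(1−A)/(16πσd²): d = √[L(1−A)/(16πσT_eq⁴)].
d = √[6.89×10²⁷ × 0.46 / (16π × 5.67×10⁻⁸ × (376)⁴)] = 2.36×10¹¹ m = 1.58 AU.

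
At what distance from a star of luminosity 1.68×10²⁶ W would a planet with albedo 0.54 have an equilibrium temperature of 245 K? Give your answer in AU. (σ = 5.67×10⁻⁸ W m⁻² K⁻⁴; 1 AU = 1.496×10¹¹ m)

From T_eq⁴ = L(1−A)/(16πσd²): d = √[L(1−A)/(16πσT_eq⁴)].
d = √[1.68×10²⁶ × 0.46 / (16π × 5.67×10⁻⁸ × (245)⁴)] = 8.68×10¹⁰ m = 0.580 AU.

d ≈ 0.580 AU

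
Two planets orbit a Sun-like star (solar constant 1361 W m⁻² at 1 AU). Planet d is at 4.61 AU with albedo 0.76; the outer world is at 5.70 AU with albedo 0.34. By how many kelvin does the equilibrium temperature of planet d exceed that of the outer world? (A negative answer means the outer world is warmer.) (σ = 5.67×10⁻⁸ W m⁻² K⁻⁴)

ΔT ≈ -14.3 K

T_eq = [S₀(1−A)/(4σd²)]^(1/4), so T ∝ (1−A)^(1/4) / √d.
T₁ = [1361×0.24/(4×5.67×10⁻⁸×4.61²)]^(1/4) = 90.73 K.
T₂ = [1361×0.66/(4×5.67×10⁻⁸×5.70²)]^(1/4) = 105.08 K.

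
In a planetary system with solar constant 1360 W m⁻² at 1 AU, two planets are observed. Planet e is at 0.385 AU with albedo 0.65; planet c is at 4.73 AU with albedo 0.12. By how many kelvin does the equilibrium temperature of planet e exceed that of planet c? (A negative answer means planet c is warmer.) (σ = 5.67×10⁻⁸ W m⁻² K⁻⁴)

T_eq = [S₀(1−A)/(4σd²)]^(1/4), so T ∝ (1−A)^(1/4) / √d.
T₁ = [1360×0.35/(4×5.67×10⁻⁸×0.385²)]^(1/4) = 344.95 K.
T₂ = [1360×0.88/(4×5.67×10⁻⁸×4.73²)]^(1/4) = 123.93 K.

ΔT ≈ 221.0 K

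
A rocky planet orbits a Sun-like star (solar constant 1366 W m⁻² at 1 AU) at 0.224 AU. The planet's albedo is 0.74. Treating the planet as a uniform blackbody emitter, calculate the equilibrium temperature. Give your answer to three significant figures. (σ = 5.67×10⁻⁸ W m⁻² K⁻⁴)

Flux at 0.224 AU: S = 1366/0.224² = 2.72×10⁴ W m⁻².
Energy balance: absorbed = emitted ⇒ πR²·S(1−A) = 4πR²·σT_eq⁴, so T_eq⁴ = S(1−A)/(4σ).
T_eq = [2.72×10⁴ × 0.26 / (4 × 5.67×10⁻⁸)]^(1/4) = (3.12×10¹⁰)^(1/4) = 420 K.

T_eq ≈ 420 K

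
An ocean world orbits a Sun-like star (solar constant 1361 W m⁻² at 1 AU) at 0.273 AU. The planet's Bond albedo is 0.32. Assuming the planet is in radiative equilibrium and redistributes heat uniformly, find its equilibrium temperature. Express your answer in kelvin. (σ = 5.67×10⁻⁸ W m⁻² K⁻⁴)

Flux at 0.273 AU: S = 1361/0.273² = 1.83×10⁴ W m⁻².
Energy balance: absorbed = emitted ⇒ πR²·S(1−A) = 4πR²·σT_eq⁴, so T_eq⁴ = S(1−A)/(4σ).
T_eq = [1.83×10⁴ × 0.68 / (4 × 5.67×10⁻⁸)]^(1/4) = (5.48×10¹⁰)^(1/4) = 484 K.

T_eq ≈ 484 K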